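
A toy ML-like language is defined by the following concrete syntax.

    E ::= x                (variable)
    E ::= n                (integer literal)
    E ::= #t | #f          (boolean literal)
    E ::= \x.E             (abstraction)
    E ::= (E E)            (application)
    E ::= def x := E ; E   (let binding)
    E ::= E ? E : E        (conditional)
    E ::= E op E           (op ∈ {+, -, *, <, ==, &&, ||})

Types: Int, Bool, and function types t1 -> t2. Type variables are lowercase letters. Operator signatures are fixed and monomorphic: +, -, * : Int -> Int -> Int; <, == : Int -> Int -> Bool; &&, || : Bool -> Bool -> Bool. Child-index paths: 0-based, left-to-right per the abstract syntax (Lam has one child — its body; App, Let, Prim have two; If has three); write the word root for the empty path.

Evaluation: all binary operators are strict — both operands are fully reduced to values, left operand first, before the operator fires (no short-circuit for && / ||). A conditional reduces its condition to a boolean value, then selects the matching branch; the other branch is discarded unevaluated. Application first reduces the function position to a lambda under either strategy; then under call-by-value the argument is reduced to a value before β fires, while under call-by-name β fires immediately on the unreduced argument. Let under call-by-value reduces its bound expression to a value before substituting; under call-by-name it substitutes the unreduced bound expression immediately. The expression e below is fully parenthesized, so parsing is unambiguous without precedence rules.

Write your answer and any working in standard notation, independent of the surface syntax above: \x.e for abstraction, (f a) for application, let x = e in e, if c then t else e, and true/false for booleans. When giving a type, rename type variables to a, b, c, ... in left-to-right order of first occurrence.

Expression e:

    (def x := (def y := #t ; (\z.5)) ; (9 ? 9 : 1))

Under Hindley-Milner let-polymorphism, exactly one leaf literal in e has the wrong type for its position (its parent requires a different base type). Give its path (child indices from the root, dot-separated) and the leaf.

Answer: 1.0 : 9

Derivation:
let y : Bool
\z._ : a -> Int
let x : forall. a -> Int
  unify Int ~ Bool
  FAIL: mismatch Int ~ Bool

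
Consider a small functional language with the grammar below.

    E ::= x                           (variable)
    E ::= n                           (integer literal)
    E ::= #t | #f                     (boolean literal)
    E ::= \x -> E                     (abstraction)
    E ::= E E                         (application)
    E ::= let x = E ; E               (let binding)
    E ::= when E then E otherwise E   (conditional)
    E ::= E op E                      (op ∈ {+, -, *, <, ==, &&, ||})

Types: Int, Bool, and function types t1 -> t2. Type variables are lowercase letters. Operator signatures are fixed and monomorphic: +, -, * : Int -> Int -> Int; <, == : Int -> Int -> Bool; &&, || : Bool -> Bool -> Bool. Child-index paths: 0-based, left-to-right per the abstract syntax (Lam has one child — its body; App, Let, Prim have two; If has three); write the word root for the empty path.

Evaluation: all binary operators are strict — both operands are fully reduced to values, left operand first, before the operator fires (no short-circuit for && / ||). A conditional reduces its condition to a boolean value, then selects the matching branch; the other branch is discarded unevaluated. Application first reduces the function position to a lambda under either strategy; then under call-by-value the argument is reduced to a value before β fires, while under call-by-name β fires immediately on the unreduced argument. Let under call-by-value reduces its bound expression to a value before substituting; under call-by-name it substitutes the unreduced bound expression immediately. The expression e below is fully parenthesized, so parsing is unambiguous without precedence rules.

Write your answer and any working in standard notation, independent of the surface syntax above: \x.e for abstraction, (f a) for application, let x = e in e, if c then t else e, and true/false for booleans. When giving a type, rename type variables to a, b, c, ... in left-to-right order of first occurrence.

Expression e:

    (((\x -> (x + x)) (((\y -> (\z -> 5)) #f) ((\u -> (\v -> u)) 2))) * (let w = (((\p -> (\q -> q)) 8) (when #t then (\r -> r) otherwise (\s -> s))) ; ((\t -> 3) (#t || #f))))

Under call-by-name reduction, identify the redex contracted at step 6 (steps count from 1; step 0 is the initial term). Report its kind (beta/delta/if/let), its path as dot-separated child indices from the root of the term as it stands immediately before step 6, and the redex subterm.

Answer: delta at 0 : (5 + 5)

Trace:
step 0: (((\x.(x + x)) (((\y.(\z.5)) false) ((\u.(\v.u)) 2))) * (let w = (((\p.(\q.q)) 8) (if true then (\r.r) else (\s.s))) in ((\t.3) (true || false))))
step 1: [beta@0] (((((\y.(\z.5)) false) ((\u.(\v.u)) 2)) + (((\y.(\z.5)) false) ((\u.(\v.u)) 2))) * (let w = (((\p.(\q.q)) 8) (if true then (\r.r) else (\s.s))) in ((\t.3) (true || false))))
step 2: [beta@0.0.0] ((((\z.5) ((\u.(\v.u)) 2)) + (((\y.(\z.5)) false) ((\u.(\v.u)) 2))) * (let w = (((\p.(\q.q)) 8) (if true then (\r.r) else (\s.s))) in ((\t.3) (true || false))))
step 3: [beta@0.0] ((5 + (((\y.(\z.5)) false) ((\u.(\v.u)) 2))) * (let w = (((\p.(\q.q)) 8) (if true then (\r.r) else (\s.s))) in ((\t.3) (true || false))))
step 4: [beta@0.1.0] ((5 + ((\z.5) ((\u.(\v.u)) 2))) * (let w = (((\p.(\q.q)) 8) (if true then (\r.r) else (\s.s))) in ((\t.3) (true || false))))
step 5: [beta@0.1] ((5 + 5) * (let w = (((\p.(\q.q)) 8) (if true then (\r.r) else (\s.s))) in ((\t.3) (true || false))))
step 6: [delta@0] (10 * (let w = (((\p.(\q.q)) 8) (if true then (\r.r) else (\s.s))) in ((\t.3) (true || false))))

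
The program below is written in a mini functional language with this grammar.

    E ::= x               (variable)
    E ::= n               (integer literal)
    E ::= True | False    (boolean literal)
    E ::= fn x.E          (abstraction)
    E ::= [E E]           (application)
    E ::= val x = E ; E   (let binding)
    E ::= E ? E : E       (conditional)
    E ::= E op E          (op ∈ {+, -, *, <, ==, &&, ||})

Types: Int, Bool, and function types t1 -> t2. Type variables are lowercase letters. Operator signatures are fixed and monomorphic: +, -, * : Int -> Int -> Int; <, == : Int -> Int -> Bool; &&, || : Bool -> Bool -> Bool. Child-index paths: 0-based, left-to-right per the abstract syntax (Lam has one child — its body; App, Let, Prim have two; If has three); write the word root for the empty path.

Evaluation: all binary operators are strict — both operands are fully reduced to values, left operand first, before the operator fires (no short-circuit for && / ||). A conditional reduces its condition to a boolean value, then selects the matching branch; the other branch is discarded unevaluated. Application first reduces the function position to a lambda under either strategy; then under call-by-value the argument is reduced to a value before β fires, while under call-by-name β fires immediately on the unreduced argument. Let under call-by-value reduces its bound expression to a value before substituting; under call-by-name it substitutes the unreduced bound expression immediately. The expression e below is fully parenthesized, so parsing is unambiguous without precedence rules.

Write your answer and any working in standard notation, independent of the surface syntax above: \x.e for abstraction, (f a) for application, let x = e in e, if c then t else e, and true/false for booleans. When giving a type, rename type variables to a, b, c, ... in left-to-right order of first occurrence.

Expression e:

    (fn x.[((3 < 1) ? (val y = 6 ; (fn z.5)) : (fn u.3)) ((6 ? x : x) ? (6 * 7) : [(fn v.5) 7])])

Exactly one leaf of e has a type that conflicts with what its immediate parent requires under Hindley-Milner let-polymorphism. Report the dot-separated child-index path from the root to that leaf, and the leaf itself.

Answer: 0.1.0.0 : 6

Working:
  unify Int ~ Int
  unify Int ~ Int
  unify Bool ~ Bool
let y : Int
\z._ : b -> Int
\u._ : c -> Int
  unify b -> Int ~ c -> Int
  unify b ~ c
  unify Int ~ Int
  unify Int ~ Bool
  FAIL: mismatch Int ~ Bool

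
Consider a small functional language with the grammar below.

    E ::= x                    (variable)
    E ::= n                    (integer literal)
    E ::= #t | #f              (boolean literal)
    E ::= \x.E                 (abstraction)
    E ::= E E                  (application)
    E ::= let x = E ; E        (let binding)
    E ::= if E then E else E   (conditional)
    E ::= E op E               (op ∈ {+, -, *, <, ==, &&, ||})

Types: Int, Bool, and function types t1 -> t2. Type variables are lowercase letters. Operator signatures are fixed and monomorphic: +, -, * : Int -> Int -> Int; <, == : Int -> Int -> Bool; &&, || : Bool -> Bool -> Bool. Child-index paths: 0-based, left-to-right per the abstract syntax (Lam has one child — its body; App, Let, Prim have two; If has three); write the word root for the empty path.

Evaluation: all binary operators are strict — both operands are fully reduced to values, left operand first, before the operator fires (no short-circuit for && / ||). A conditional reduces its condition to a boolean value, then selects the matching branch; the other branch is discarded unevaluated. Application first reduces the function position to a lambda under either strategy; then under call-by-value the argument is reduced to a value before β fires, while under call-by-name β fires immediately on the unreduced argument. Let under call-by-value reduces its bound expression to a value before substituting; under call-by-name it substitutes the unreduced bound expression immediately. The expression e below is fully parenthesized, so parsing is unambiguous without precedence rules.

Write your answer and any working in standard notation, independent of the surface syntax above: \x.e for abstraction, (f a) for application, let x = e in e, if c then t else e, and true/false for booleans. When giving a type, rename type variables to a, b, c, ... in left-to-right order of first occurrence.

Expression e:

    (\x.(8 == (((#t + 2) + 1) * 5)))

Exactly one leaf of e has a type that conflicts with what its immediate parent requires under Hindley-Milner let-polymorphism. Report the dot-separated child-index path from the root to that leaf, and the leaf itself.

Answer: 0.1.0.0.0 : true

Trace:
  unify Int ~ Int
  unify Bool ~ Int
  FAIL: mismatch Bool ~ Int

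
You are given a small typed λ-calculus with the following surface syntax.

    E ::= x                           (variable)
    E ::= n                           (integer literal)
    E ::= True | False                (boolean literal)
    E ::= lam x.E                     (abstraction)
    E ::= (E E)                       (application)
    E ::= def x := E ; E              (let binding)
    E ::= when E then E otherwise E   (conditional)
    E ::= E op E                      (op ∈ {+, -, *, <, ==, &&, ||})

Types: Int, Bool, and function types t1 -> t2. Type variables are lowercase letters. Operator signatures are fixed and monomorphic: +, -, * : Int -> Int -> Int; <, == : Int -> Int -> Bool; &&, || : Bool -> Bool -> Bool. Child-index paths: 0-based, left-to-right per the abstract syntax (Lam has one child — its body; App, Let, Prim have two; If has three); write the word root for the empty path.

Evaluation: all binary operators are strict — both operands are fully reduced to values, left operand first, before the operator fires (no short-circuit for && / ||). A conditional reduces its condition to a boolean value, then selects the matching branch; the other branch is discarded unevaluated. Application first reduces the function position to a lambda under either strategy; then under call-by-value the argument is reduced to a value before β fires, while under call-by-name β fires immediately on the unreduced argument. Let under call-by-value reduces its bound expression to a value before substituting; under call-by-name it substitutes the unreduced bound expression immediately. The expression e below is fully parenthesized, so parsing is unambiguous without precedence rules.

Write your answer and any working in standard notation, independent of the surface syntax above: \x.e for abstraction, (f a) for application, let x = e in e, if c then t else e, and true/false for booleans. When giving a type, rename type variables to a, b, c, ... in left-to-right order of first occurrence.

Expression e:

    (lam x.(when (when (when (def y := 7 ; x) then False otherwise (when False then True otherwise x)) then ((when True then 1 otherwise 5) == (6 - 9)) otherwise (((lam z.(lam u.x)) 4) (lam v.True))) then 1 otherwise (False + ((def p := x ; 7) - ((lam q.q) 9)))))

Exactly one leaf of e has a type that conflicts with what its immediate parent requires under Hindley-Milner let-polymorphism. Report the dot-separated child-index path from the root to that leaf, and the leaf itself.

Answer: 0.2.0 : false

Derivation:
let y : Int
x : a
  unify a ~ Bool
  unify Bool ~ Bool
x : Bool
  unify Bool ~ Bool
  unify Bool ~ Bool
  unify Bool ~ Bool
  unify Bool ~ Bool
  unify Int ~ Int
  unify Int ~ Int
  unify Int ~ Int
  unify Int ~ Int
  unify Int ~ Int
x : Bool
\u._ : c -> Bool
\z._ : b -> c -> Bool
  unify b -> c -> Bool ~ Int -> d
  unify b ~ Int
  unify c -> Bool ~ d
_ _ : c -> Bool
\v._ : e -> Bool
  unify c -> Bool ~ (e -> Bool) -> f
  unify c ~ e -> Bool
  unify Bool ~ f
_ _ : Bool
  unify Bool ~ Bool
  unify Bool ~ Bool
  unify Bool ~ Int
  FAIL: mismatch Bool ~ Int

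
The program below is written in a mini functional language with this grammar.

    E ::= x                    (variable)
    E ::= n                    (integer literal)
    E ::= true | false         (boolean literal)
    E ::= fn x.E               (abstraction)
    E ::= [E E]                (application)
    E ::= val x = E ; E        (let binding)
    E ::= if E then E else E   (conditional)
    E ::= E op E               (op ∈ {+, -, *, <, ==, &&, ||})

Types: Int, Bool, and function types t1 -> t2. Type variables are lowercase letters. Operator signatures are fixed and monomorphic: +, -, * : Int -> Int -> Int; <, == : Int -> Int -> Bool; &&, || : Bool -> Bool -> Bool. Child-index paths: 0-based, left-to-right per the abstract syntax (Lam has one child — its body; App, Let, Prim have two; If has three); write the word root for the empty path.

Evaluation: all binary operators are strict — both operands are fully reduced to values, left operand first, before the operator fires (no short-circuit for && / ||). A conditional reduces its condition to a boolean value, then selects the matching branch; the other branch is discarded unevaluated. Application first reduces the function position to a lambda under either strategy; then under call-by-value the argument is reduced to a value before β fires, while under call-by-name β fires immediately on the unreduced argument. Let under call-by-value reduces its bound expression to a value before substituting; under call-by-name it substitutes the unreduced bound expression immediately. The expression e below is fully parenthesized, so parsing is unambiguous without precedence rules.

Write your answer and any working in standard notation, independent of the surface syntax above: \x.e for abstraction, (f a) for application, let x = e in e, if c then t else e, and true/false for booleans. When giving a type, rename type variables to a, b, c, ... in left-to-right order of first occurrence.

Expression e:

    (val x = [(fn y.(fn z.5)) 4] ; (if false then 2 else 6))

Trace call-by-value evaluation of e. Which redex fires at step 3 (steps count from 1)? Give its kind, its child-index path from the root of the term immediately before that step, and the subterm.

Answer: if at root : (if false then 2 else 6)

Derivation:
step 0: (let x = ((\y.(\z.5)) 4) in (if false then 2 else 6))
step 1: [beta@0] (let x = (\z.5) in (if false then 2 else 6))
step 2: [let@root] (if false then 2 else 6)
step 3: [if@root] 6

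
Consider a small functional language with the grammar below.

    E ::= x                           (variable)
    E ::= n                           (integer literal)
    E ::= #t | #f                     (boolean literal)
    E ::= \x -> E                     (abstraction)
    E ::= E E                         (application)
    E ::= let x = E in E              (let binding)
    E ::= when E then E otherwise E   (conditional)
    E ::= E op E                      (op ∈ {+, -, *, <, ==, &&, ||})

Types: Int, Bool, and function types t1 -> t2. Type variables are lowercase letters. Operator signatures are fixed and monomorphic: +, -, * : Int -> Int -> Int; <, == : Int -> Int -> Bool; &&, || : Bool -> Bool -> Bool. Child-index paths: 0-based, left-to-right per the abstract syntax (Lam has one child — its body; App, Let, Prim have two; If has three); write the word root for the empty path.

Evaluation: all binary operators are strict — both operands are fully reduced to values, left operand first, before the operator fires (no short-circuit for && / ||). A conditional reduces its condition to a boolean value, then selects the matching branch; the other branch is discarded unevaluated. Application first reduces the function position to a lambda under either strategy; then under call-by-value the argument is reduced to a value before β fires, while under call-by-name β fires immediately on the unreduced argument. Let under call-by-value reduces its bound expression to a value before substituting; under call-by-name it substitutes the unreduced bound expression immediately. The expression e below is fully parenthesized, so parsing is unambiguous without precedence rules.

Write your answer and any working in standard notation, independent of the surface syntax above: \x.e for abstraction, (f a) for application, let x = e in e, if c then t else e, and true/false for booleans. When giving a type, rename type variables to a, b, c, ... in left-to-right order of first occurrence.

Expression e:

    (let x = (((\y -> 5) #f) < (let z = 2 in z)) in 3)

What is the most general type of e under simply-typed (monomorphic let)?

Trace:
\y._ : a -> Int
  unify a -> Int ~ Bool -> b
  unify a ~ Bool
  unify Int ~ b
_ _ : Int
  unify Int ~ Int
let z : Int
z : Int
  unify Int ~ Int
let x : Bool

Answer: Int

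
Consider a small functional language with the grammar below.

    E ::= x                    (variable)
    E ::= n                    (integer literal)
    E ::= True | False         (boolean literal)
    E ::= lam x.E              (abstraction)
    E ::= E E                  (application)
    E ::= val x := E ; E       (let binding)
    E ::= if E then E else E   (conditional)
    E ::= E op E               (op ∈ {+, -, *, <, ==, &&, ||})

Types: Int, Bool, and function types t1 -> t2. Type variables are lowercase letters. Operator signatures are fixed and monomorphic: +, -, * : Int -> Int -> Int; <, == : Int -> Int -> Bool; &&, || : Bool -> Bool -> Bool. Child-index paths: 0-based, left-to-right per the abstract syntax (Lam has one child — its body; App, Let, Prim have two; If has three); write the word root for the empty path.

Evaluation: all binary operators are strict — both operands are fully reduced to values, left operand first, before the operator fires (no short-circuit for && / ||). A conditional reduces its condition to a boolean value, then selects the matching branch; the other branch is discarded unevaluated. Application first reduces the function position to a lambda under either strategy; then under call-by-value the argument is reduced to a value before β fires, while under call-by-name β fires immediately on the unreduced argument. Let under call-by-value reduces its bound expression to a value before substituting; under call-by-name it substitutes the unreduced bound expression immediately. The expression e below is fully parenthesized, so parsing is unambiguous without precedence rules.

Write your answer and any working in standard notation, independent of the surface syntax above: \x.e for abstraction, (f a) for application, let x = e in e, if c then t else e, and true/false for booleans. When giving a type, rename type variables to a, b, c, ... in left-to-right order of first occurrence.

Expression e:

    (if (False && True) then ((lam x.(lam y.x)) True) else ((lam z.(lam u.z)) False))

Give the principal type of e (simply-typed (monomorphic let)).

Trace:
  unify Bool ~ Bool
  unify Bool ~ Bool
  unify Bool ~ Bool
x : a
\y._ : b -> a
\x._ : a -> b -> a
  unify a -> b -> a ~ Bool -> c
  unify a ~ Bool
  unify b -> Bool ~ c
_ _ : b -> Bool
z : d
\u._ : e -> d
\z._ : d -> e -> d
  unify d -> e -> d ~ Bool -> f
  unify d ~ Bool
  unify e -> Bool ~ f
_ _ : e -> Bool
  unify b -> Bool ~ e -> Bool
  unify b ~ e
  unify Bool ~ Bool

Answer: a -> Bool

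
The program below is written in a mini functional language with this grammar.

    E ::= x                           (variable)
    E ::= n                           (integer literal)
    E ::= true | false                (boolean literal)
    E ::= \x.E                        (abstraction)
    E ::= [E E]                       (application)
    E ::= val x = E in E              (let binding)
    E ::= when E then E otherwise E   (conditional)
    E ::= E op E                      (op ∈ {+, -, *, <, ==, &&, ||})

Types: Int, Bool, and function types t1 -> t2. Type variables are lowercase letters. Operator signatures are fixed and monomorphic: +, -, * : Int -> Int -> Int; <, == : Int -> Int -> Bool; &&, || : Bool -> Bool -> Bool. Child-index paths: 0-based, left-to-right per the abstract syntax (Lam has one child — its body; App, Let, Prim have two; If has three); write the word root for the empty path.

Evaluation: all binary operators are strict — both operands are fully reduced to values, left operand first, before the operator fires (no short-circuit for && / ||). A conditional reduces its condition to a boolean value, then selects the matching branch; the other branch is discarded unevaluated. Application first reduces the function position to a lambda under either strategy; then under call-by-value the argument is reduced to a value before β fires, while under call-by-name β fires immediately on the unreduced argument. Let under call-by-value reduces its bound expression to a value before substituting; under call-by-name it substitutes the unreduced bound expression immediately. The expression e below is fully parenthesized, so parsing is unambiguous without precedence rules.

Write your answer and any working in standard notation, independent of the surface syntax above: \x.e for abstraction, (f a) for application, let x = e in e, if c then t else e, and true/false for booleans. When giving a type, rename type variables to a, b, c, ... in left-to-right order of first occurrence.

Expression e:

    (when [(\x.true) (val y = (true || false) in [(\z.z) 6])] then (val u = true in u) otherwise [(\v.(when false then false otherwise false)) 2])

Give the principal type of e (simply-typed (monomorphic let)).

Answer: Bool

Derivation:
\x._ : a -> Bool
  unify Bool ~ Bool
  unify Bool ~ Bool
let y : Bool
z : b
\z._ : b -> b
  unify b -> b ~ Int -> c
  unify b ~ Int
  unify Int ~ c
_ _ : Int
  unify a -> Bool ~ Int -> d
  unify a ~ Int
  unify Bool ~ d
_ _ : Bool
  unify Bool ~ Bool
let u : Bool
u : Bool
  unify Bool ~ Bool
  unify Bool ~ Bool
\v._ : e -> Bool
  unify e -> Bool ~ Int -> f
  unify e ~ Int
  unify Bool ~ f
_ _ : Bool
  unify Bool ~ Bool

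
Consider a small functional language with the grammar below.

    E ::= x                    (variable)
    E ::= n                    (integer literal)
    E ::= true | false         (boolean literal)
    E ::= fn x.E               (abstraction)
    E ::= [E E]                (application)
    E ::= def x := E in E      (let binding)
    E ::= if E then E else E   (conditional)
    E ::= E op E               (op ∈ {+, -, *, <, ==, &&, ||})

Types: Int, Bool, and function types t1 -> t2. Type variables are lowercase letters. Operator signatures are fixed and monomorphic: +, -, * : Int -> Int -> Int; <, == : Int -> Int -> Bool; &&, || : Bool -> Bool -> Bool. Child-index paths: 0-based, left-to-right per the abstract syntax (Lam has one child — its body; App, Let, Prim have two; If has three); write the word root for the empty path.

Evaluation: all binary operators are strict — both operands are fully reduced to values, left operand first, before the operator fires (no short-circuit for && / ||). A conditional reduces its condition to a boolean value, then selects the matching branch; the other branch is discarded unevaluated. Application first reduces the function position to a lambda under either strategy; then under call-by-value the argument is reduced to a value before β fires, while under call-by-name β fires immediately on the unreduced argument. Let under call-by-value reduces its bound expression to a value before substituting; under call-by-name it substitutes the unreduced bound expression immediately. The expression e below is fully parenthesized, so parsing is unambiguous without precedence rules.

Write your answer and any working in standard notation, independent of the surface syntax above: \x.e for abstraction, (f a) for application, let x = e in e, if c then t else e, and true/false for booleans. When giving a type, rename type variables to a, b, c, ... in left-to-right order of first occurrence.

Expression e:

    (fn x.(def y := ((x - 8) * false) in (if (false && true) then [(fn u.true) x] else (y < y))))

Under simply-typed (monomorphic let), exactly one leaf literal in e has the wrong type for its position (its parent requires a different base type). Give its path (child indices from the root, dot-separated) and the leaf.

Answer: 0.0.1 : false

Working:
x : a
  unify a ~ Int
  unify Int ~ Int
  unify Int ~ Int
  unify Bool ~ Int
  FAIL: mismatch Bool ~ Int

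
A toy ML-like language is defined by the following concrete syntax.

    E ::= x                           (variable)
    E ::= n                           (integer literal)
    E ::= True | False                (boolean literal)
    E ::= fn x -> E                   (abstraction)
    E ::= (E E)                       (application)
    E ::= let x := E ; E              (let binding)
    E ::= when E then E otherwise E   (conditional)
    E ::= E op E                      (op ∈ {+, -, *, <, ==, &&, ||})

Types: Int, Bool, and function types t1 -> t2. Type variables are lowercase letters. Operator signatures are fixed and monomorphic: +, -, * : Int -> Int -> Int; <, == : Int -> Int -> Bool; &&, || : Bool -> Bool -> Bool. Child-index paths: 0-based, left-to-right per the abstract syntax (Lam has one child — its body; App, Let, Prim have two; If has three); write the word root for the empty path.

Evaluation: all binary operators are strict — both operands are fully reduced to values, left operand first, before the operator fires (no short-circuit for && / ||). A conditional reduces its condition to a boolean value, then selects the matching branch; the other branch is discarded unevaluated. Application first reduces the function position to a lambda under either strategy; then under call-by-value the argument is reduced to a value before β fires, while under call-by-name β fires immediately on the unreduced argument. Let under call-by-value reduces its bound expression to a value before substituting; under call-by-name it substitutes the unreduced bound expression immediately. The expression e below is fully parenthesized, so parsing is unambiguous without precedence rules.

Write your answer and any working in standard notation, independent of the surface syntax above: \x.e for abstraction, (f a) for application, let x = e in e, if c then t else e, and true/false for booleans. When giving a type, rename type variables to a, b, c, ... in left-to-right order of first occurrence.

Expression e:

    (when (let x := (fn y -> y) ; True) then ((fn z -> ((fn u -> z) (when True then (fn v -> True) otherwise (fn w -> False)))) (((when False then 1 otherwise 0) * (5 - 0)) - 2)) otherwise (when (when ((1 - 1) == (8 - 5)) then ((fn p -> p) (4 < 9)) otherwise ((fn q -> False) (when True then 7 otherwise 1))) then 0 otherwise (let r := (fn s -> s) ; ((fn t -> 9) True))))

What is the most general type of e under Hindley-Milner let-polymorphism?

Answer: Int

Working:
y : a
\y._ : a -> a
let x : forall. a -> a
  unify Bool ~ Bool
z : b
\u._ : c -> b
  unify Bool ~ Bool
\v._ : d -> Bool
\w._ : e -> Bool
  unify d -> Bool ~ e -> Bool
  unify d ~ e
  unify Bool ~ Bool
  unify c -> b ~ (e -> Bool) -> f
  unify c ~ e -> Bool
  unify b ~ f
_ _ : f
\z._ : f -> f
  unify Bool ~ Bool
  unify Int ~ Int
  unify Int ~ Int
  unify Int ~ Int
  unify Int ~ Int
  unify Int ~ Int
  unify Int ~ Int
  unify Int ~ Int
  unify f -> f ~ Int -> g
  unify f ~ Int
  unify Int ~ g
_ _ : Int
  unify Int ~ Int
  unify Int ~ Int
  unify Int ~ Int
  unify Int ~ Int
  unify Int ~ Int
  unify Int ~ Int
  unify Bool ~ Bool
p : h
\p._ : h -> h
  unify Int ~ Int
  unify Int ~ Int
  unify h -> h ~ Bool -> i
  unify h ~ Bool
  unify Bool ~ i
_ _ : Bool
\q._ : j -> Bool
  unify Bool ~ Bool
  unify Int ~ Int
  unify j -> Bool ~ Int -> k
  unify j ~ Int
  unify Bool ~ k
_ _ : Bool
  unify Bool ~ Bool
  unify Bool ~ Bool
s : l
\s._ : l -> l
let r : forall. l -> l
\t._ : m -> Int
  unify m -> Int ~ Bool -> n
  unify m ~ Bool
  unify Int ~ n
_ _ : Int
  unify Int ~ Int
  unify Int ~ Int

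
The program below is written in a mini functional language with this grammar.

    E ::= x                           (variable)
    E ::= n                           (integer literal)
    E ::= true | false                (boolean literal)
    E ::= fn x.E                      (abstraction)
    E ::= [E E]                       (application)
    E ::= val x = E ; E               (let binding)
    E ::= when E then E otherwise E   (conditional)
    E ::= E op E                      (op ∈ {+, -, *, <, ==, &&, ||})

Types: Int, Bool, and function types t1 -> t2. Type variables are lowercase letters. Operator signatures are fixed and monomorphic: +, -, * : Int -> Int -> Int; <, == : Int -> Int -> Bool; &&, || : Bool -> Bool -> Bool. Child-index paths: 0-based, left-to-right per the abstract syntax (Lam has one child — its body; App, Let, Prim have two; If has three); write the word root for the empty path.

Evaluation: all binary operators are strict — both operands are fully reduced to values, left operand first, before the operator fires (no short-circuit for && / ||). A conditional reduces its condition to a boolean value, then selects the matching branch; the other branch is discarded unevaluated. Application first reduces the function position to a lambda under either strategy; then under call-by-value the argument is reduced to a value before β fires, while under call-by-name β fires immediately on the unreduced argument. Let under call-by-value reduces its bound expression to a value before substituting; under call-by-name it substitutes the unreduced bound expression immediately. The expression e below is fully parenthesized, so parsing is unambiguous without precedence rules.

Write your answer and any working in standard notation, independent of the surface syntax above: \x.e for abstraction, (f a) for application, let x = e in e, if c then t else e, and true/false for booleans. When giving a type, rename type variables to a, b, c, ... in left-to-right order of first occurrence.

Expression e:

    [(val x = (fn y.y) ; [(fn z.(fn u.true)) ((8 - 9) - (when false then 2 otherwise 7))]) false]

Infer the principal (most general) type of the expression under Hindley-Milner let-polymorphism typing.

Answer: Bool

Trace:
y : a
\y._ : a -> a
let x : forall. a -> a
\u._ : c -> Bool
\z._ : b -> c -> Bool
  unify Int ~ Int
  unify Int ~ Int
  unify Int ~ Int
  unify Bool ~ Bool
  unify Int ~ Int
  unify Int ~ Int
  unify b -> c -> Bool ~ Int -> d
  unify b ~ Int
  unify c -> Bool ~ d
_ _ : c -> Bool
  unify c -> Bool ~ Bool -> e
  unify c ~ Bool
  unify Bool ~ e
_ _ : Bool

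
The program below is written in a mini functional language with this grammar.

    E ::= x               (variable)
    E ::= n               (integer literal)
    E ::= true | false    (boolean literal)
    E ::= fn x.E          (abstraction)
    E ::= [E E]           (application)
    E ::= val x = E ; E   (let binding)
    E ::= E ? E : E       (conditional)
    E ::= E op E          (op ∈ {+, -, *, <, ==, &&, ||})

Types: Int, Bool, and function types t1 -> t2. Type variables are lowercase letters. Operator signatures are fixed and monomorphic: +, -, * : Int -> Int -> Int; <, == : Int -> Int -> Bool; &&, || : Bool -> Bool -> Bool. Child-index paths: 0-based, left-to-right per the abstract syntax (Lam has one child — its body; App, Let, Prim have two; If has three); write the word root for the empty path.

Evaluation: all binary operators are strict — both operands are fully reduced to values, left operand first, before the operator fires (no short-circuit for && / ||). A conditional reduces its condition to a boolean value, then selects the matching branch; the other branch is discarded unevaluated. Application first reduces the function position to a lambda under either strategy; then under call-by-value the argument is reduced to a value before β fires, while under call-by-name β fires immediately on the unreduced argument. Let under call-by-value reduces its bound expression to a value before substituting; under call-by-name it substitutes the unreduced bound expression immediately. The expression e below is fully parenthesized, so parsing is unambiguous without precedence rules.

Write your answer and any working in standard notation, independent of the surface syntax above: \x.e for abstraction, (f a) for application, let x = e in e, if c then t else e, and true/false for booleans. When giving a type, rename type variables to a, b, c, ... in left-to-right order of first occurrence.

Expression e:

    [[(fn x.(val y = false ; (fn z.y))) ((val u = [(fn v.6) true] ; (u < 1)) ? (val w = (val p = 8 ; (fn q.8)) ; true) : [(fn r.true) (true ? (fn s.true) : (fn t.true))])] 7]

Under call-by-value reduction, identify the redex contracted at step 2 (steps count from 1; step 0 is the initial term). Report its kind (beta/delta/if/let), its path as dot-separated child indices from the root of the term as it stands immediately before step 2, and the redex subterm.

Answer: let at 0.1.0 : (let u = 6 in (u < 1))

Trace:
step 0: (((\x.(let y = false in (\z.y))) (if (let u = ((\v.6) true) in (u < 1)) then (let w = (let p = 8 in (\q.8)) in true) else ((\r.true) (if true then (\s.true) else (\t.true))))) 7)
step 1: [beta@0.1.0.0] (((\x.(let y = false in (\z.y))) (if (let u = 6 in (u < 1)) then (let w = (let p = 8 in (\q.8)) in true) else ((\r.true) (if true then (\s.true) else (\t.true))))) 7)
step 2: [let@0.1.0] (((\x.(let y = false in (\z.y))) (if (6 < 1) then (let w = (let p = 8 in (\q.8)) in true) else ((\r.true) (if true then (\s.true) else (\t.true))))) 7)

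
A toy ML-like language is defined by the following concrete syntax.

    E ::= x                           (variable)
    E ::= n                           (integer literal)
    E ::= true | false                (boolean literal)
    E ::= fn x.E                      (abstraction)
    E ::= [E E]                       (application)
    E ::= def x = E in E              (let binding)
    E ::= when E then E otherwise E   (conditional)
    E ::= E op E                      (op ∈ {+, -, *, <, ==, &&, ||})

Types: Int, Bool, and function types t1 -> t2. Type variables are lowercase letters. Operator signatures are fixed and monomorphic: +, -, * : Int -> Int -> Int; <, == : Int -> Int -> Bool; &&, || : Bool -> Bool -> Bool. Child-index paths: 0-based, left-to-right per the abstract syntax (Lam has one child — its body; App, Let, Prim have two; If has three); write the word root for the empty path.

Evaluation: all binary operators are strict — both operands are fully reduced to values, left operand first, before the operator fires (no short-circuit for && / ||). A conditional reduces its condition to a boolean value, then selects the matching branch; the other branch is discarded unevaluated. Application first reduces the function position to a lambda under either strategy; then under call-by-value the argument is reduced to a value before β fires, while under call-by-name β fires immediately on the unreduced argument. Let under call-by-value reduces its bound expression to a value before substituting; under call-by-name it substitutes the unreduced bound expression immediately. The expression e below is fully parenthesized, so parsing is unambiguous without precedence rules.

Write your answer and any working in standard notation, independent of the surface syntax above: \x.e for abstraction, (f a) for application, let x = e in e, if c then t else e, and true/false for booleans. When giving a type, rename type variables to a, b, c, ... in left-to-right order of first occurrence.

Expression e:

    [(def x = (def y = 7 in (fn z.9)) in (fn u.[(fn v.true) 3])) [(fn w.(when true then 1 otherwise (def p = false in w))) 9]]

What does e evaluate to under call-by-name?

Answer: true

Working:
step 0: ((let x = (let y = 7 in (\z.9)) in (\u.((\v.true) 3))) ((\w.(if true then 1 else (let p = false in w))) 9))
step 1: [let@0] ((\u.((\v.true) 3)) ((\w.(if true then 1 else (let p = false in w))) 9))
step 2: [beta@root] ((\v.true) 3)
step 3: [beta@root] true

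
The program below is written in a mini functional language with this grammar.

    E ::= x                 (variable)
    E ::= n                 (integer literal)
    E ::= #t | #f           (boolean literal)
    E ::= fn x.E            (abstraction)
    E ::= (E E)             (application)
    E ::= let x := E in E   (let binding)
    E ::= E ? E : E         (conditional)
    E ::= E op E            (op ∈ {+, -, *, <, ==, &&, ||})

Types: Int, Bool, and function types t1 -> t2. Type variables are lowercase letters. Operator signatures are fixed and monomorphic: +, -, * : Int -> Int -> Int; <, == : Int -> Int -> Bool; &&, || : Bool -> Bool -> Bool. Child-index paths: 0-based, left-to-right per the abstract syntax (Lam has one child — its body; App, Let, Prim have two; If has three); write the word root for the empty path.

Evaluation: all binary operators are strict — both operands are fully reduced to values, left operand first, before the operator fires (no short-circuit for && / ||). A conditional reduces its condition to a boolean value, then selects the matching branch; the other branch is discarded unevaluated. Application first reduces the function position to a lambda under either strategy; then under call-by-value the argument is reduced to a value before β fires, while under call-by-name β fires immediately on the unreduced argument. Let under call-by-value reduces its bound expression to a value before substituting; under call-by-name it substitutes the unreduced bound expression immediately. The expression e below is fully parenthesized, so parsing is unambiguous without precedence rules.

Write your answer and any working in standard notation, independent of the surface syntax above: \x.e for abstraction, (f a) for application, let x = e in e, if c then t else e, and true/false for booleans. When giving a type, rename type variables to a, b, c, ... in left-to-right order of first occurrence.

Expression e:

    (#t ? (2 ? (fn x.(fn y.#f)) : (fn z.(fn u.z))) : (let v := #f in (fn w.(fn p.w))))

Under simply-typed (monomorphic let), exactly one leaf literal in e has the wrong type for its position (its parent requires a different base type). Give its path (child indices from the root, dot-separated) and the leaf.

Answer: 1.0 : 2

Trace:
  unify Bool ~ Bool
  unify Int ~ Bool
  FAIL: mismatch Int ~ Bool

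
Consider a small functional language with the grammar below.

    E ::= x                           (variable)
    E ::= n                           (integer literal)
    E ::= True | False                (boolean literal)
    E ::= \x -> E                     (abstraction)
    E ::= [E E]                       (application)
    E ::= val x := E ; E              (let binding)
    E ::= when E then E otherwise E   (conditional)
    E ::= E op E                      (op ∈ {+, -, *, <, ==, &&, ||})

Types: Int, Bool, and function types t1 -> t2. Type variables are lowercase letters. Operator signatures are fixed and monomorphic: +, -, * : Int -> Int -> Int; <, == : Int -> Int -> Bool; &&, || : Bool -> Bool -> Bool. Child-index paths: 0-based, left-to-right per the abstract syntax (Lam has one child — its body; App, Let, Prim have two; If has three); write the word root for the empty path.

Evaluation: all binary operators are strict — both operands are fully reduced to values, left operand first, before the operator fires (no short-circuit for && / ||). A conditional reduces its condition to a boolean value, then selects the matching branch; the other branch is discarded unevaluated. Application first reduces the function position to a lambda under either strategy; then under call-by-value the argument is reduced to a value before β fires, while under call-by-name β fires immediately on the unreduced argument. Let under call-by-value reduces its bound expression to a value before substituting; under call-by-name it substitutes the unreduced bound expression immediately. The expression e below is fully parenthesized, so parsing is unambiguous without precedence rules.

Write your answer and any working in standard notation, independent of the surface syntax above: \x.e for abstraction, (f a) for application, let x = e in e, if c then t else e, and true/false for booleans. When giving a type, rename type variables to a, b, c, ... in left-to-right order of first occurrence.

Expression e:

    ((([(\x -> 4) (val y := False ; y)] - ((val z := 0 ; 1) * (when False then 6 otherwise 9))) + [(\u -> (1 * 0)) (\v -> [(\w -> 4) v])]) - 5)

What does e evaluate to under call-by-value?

Answer: -10

Trace:
step 0: (((((\x.4) (let y = false in y)) - ((let z = 0 in 1) * (if false then 6 else 9))) + ((\u.(1 * 0)) (\v.((\w.4) v)))) - 5)
step 1: [let@0.0.0.1] (((((\x.4) false) - ((let z = 0 in 1) * (if false then 6 else 9))) + ((\u.(1 * 0)) (\v.((\w.4) v)))) - 5)
step 2: [beta@0.0.0] (((4 - ((let z = 0 in 1) * (if false then 6 else 9))) + ((\u.(1 * 0)) (\v.((\w.4) v)))) - 5)
step 3: [let@0.0.1.0] (((4 - (1 * (if false then 6 else 9))) + ((\u.(1 * 0)) (\v.((\w.4) v)))) - 5)
step 4: [if@0.0.1.1] (((4 - (1 * 9)) + ((\u.(1 * 0)) (\v.((\w.4) v)))) - 5)
step 5: [delta@0.0.1] (((4 - 9) + ((\u.(1 * 0)) (\v.((\w.4) v)))) - 5)
step 6: [delta@0.0] ((-5 + ((\u.(1 * 0)) (\v.((\w.4) v)))) - 5)
step 7: [beta@0.1] ((-5 + (1 * 0)) - 5)
step 8: [delta@0.1] ((-5 + 0) - 5)
step 9: [delta@0] (-5 - 5)
step 10: [delta@root] -10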